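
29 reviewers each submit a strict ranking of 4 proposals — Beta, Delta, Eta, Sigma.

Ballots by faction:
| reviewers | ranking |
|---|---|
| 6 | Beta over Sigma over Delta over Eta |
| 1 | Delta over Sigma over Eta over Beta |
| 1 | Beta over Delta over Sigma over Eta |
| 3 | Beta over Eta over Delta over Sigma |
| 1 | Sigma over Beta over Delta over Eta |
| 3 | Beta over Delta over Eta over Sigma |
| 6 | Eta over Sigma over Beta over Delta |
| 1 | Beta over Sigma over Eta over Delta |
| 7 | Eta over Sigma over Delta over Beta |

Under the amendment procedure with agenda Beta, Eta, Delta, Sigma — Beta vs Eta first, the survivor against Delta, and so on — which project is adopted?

Round 1: Beta vs Eta — 15–14, Beta advances.
Round 2: Beta vs Delta — 21–8, Beta advances.
Round 3: Beta vs Sigma — 14–15, Sigma advances.
The agenda winner is Sigma.

Sigma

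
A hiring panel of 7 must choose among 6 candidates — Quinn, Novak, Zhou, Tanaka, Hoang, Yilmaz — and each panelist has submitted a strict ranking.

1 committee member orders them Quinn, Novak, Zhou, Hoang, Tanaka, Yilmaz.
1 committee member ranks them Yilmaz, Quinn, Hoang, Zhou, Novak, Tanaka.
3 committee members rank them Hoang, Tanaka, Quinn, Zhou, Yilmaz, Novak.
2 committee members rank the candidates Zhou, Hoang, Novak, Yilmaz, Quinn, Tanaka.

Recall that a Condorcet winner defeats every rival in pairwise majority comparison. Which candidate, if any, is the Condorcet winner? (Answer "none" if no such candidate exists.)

Head-to-head results (7 committee members):
Quinn vs Novak: Quinn, 5–2.
Quinn vs Zhou: Quinn wins 5–2.
Quinn–Tanaka: Quinn 4–3.
Quinn vs Hoang: Hoang wins 5–2.
Quinn vs Yilmaz: Quinn wins 4–3.
Novak vs Zhou: Zhou, 6–1.
Novak–Tanaka: Novak 4–3.
Novak vs Hoang: Hoang, 6–1.
Novak vs Yilmaz: Yilmaz, 4–3.
Zhou–Tanaka: Zhou 4–3.
Zhou–Hoang: Hoang 4–3.
Zhou–Yilmaz: Zhou 6–1.
Tanaka–Hoang: Hoang 7–0.
Tanaka vs Yilmaz: Tanaka, 4–3.
Hoang–Yilmaz: Hoang 6–1.
Hoang wins every pairwise contest, so Hoang is the Condorcet winner.

Hoang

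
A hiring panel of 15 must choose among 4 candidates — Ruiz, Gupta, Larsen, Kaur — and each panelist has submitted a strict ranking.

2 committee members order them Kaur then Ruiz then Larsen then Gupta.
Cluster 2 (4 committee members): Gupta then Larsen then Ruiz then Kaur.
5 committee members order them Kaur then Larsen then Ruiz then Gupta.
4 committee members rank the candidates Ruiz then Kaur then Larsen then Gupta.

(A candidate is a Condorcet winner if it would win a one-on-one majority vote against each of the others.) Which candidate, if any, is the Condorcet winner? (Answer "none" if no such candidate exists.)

Pairwise majorities:
Ruiz–Gupta: Ruiz 11–4.
Ruiz vs Larsen: Larsen wins 9–6.
Ruiz vs Kaur: Ruiz wins 8–7.
Gupta vs Larsen: Larsen wins 11–4.
Gupta vs Kaur: Kaur wins 11–4.
Larsen vs Kaur: Kaur wins 11–4.
Each candidate drops at least one matchup (Ruiz loses to Larsen; Gupta loses to Ruiz; Larsen loses to Kaur; Kaur loses to Ruiz); the cycle Ruiz → Kaur → Larsen → Ruiz rules out a Condorcet winner.

none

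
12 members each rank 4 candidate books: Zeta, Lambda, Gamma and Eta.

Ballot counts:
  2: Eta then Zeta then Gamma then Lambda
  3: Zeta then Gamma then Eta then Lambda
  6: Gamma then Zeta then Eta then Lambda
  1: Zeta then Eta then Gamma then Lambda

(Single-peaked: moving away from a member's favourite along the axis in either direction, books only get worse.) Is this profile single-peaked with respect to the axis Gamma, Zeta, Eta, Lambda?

Axis positions: Gamma=1, Zeta=2, Eta=3, Lambda=4.
Type 1 (peak Eta at position 3): ranking walks positions 3-2-1-4, expanding outward from the peak — single-peaked.
Type 2 (peak Zeta at position 2): ranking walks positions 2-1-3-4, expanding outward from the peak — single-peaked.
Type 3 (peak Gamma at position 1): ranking walks positions 1-2-3-4, expanding outward from the peak — single-peaked.
Type 4 (peak Zeta at position 2): ranking walks positions 2-3-1-4, expanding outward from the peak — single-peaked.
Every ranking is single-peaked on this axis.

yes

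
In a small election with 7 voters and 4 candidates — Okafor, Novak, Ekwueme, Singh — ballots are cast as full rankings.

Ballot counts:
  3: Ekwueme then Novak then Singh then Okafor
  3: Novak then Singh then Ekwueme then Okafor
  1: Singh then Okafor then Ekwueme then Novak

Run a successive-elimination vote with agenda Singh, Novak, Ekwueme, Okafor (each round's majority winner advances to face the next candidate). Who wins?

Ekwueme

Round 1: Singh vs Novak — 1–6, Novak advances.
Round 2: Novak vs Ekwueme — 3–4, Ekwueme advances.
Round 3: Ekwueme vs Okafor — 6–1, Ekwueme advances.
Ekwueme survives the agenda.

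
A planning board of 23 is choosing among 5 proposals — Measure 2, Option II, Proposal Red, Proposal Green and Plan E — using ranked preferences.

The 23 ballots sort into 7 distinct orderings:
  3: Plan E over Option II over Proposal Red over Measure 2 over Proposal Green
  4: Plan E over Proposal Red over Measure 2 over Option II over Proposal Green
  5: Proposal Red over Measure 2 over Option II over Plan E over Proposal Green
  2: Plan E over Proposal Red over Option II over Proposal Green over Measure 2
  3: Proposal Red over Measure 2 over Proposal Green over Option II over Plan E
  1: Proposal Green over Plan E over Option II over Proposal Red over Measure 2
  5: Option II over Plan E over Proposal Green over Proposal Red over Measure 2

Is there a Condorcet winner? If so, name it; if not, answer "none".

Head-to-head results (23 council members):
Measure 2 vs Option II: Measure 2 wins 12–11.
Measure 2 vs Proposal Red: Proposal Red, 23–0.
Measure 2 vs Proposal Green: Measure 2 wins 15–8.
Measure 2–Plan E: Plan E 15–8.
Option II vs Proposal Red: Proposal Red wins 14–9.
Option II vs Proposal Green: Option II wins 19–4.
Option II vs Plan E: Option II wins 13–10.
Proposal Red vs Proposal Green: Proposal Red, 17–6.
Proposal Red–Plan E: Plan E 15–8.
Proposal Green vs Plan E: Plan E, 19–4.
No option is unbeaten: Measure 2 loses to Proposal Red; Option II loses to Measure 2; Proposal Red loses to Plan E; Proposal Green loses to Measure 2; Plan E loses to Option II. In particular Measure 2 beats Option II beats Plan E beats Measure 2 is a majority cycle — no Condorcet winner exists.

none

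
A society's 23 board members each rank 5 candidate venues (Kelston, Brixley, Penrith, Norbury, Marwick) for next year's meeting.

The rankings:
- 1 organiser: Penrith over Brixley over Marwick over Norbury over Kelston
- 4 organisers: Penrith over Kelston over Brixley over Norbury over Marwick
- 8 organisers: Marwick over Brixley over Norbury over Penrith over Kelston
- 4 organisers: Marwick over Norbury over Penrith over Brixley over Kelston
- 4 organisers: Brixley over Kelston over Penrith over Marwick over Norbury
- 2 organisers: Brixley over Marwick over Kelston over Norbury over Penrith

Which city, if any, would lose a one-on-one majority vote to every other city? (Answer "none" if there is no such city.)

Kelston

Pairwise majorities:
Kelston vs Brixley: Kelston preferred on 4 ballots; Brixley wins 19–4.
Kelston vs Penrith: Kelston is ranked higher on 4+2 = 6 ballots, Penrith on 17. Penrith wins 17–6.
Kelston vs Norbury: Norbury wins 13–10.
Kelston vs Marwick: 8 to 15, Marwick.
Brixley vs Penrith: Brixley wins 14–9.
Brixley vs Norbury: 1+4+8+4+2 = 19 for Brixley, 4 for Norbury — Brixley by 19–4.
Brixley vs Marwick: Brixley is ranked higher on 1+4+4+2 = 11 ballots, Marwick on 12. Marwick wins 12–11.
Penrith vs Norbury: Norbury wins 14–9.
Penrith vs Marwick: Penrith preferred on 1+4+4 = 9 ballots; Marwick wins 14–9.
Norbury vs Marwick: Marwick, 19–4.
Only Kelston has no wins; Kelston is the Condorcet loser.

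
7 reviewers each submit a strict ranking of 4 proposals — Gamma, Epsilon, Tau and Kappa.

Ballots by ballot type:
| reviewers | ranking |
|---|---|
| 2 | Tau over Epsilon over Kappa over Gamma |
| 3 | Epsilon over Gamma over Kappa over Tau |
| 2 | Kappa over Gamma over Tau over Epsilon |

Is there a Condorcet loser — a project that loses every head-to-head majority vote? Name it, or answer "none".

Pairwise majorities:
Gamma–Epsilon: Epsilon 5–2.
Gamma vs Tau: Gamma wins 5–2.
Gamma–Kappa: Kappa 4–3.
Epsilon–Tau: Tau 4–3.
Epsilon vs Kappa: 2+3 = 5 for Epsilon, 2 for Kappa — Epsilon by 5–2.
Tau vs Kappa: 2 for Tau, 5 for Kappa — Kappa by 5–2.
Each project has at least one pairwise win (Gamma beats Tau; Epsilon beats Gamma; Tau beats Epsilon; Kappa beats Gamma) — no Condorcet loser.

none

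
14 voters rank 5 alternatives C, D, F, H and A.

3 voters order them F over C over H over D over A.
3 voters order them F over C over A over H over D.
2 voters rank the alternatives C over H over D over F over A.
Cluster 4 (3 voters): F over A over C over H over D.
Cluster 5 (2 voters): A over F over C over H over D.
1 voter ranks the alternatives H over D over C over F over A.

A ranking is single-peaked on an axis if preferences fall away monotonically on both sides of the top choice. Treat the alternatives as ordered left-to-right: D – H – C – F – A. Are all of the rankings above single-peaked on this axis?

Axis positions: D=1, H=2, C=3, F=4, A=5.
Cluster 1 (peak F at position 4): ranking walks positions 4-3-2-1-5, expanding outward from the peak — single-peaked.
Cluster 2 (peak F at position 4): ranking walks positions 4-3-5-2-1, expanding outward from the peak — single-peaked.
Cluster 3 (peak C at position 3): ranking walks positions 3-2-1-4-5, expanding outward from the peak — single-peaked.
Cluster 4 (peak F at position 4): ranking walks positions 4-5-3-2-1, expanding outward from the peak — single-peaked.
Cluster 5 (peak A at position 5): ranking walks positions 5-4-3-2-1, expanding outward from the peak — single-peaked.
Cluster 6 (peak H at position 2): ranking walks positions 2-1-3-4-5, expanding outward from the peak — single-peaked.
Every ranking is single-peaked on this axis.

yes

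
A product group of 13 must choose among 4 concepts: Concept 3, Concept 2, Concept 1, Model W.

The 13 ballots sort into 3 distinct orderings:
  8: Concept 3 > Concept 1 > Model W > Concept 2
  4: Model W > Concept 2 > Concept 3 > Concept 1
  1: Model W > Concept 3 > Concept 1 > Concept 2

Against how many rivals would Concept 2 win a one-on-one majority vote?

Concept 2 against each rival (13 engineers):
Concept 2 vs Concept 3: 4 to 9, Concept 3.
Concept 2 vs Concept 1: Concept 1 wins 9–4.
Concept 2 vs Model W: 0 for Concept 2, 13 for Model W — Model W by 13–0.
Concept 2 beats no one; loses to Concept 3, Concept 1, Model W — 0 pairwise wins.

0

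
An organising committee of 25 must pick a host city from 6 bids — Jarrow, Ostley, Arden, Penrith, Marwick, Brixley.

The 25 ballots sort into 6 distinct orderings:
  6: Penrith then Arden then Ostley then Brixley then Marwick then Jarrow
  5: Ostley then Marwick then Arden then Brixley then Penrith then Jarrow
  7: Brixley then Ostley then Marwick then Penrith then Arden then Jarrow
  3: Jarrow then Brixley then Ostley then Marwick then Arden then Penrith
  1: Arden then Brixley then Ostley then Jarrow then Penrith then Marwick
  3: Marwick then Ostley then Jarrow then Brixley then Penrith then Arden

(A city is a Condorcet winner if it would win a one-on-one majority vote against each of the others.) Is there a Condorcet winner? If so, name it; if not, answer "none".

Head-to-head results (25 organisers):
Jarrow vs Ostley: Jarrow is ranked higher on 3 ballots, Ostley on 22. Ostley wins 22–3.
Jarrow vs Arden: Jarrow preferred on 3+3 = 6 ballots; Arden wins 19–6.
Jarrow vs Penrith: Jarrow is ranked higher on 3+1+3 = 7 ballots, Penrith on 18. Penrith wins 18–7.
Jarrow vs Marwick: 4 to 21, Marwick.
Jarrow vs Brixley: 3+3 = 6 for Jarrow, 19 for Brixley — Brixley by 19–6.
Ostley vs Arden: Ostley preferred on 5+7+3+3 = 18 ballots; Ostley wins 18–7.
Ostley vs Penrith: 5+7+3+1+3 = 19 for Ostley, 6 for Penrith — Ostley by 19–6.
Ostley vs Marwick: Ostley preferred on 6+5+7+3+1 = 22 ballots; Ostley wins 22–3.
Ostley vs Brixley: Ostley is ranked higher on 6+5+3 = 14 ballots, Brixley on 11. Ostley wins 14–11.
Arden vs Penrith: 9 to 16, Penrith.
Arden vs Marwick: Arden is ranked higher on 6+1 = 7 ballots, Marwick on 18. Marwick wins 18–7.
Arden vs Brixley: 12 to 13, Brixley.
Penrith vs Marwick: Penrith is ranked higher on 6+1 = 7 ballots, Marwick on 18. Marwick wins 18–7.
Penrith vs Brixley: 6 to 19, Brixley.
Marwick vs Brixley: Marwick preferred on 5+3 = 8 ballots; Brixley wins 17–8.
Ostley defeats every rival head-to-head and is the Condorcet winner.

Ostley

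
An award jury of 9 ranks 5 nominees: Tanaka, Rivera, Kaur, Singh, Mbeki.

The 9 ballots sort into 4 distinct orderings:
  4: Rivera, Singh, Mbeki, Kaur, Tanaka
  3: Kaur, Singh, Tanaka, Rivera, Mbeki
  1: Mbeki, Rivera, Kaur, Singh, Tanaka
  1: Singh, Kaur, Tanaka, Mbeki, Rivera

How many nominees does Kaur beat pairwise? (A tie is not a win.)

1

Kaur against each rival (9 jurors):
Kaur vs Tanaka: Kaur wins 9–0.
Kaur vs Rivera: 4 to 5, Rivera.
Kaur vs Singh: 3+1 = 4 for Kaur, 5 for Singh — Singh by 5–4.
Kaur vs Mbeki: 4 to 5, Mbeki.
Kaur beats Tanaka; loses to Rivera, Singh, Mbeki — 1 pairwise win.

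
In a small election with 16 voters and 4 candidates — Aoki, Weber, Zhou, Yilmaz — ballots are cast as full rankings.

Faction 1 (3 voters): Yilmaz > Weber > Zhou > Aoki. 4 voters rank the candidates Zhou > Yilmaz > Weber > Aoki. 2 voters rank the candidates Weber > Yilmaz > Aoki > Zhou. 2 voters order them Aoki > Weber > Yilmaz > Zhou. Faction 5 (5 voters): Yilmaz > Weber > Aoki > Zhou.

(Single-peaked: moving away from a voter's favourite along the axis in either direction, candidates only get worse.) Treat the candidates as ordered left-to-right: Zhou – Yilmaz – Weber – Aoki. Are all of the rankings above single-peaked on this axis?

yes

Axis positions: Zhou=1, Yilmaz=2, Weber=3, Aoki=4.
Faction 1 (peak Yilmaz at position 2): ranking walks positions 2-3-1-4, expanding outward from the peak — single-peaked.
Faction 2 (peak Zhou at position 1): ranking walks positions 1-2-3-4, expanding outward from the peak — single-peaked.
Faction 3 (peak Weber at position 3): ranking walks positions 3-2-4-1, expanding outward from the peak — single-peaked.
Faction 4 (peak Aoki at position 4): ranking walks positions 4-3-2-1, expanding outward from the peak — single-peaked.
Faction 5 (peak Yilmaz at position 2): ranking walks positions 2-3-4-1, expanding outward from the peak — single-peaked.
Every ranking is single-peaked on this axis.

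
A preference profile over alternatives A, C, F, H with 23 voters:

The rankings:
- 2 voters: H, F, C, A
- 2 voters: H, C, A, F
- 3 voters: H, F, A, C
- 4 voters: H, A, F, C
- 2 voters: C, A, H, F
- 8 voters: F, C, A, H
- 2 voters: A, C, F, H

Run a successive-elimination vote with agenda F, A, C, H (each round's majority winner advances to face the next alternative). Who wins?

H

Round 1: F vs A — 13–10, F advances.
Round 2: F vs C — 17–6, F advances.
Round 3: F vs H — 10–13, H advances.
The agenda winner is H.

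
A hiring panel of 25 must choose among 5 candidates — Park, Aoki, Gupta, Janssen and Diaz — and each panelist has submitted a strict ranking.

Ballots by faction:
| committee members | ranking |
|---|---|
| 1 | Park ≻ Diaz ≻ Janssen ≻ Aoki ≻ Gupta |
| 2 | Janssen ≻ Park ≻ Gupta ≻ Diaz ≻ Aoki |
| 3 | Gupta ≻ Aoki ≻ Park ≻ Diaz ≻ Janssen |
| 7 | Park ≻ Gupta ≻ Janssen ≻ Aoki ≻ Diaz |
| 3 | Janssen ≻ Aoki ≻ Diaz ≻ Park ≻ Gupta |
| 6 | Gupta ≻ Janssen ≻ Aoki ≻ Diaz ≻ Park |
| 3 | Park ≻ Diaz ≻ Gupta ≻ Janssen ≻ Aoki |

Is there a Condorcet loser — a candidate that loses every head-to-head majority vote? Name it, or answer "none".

Pairwise majorities:
Park vs Aoki: Park is ranked higher on 1+2+7+3 = 13 ballots, Aoki on 12. Park wins 13–12.
Park vs Gupta: 16 to 9, Park.
Park vs Janssen: Park is ranked higher on 1+3+7+3 = 14 ballots, Janssen on 11. Park wins 14–11.
Park–Diaz: Park 16–9.
Aoki vs Gupta: Gupta, 21–4.
Aoki vs Janssen: Janssen, 22–3.
Aoki vs Diaz: Aoki, 19–6.
Gupta–Janssen: Gupta 19–6.
Gupta vs Diaz: 2+3+7+6 = 18 for Gupta, 7 for Diaz — Gupta by 18–7.
Janssen vs Diaz: Janssen is ranked higher on 2+7+3+6 = 18 ballots, Diaz on 7. Janssen wins 18–7.
Diaz is beaten in every head-to-head and is the Condorcet loser.

Diaz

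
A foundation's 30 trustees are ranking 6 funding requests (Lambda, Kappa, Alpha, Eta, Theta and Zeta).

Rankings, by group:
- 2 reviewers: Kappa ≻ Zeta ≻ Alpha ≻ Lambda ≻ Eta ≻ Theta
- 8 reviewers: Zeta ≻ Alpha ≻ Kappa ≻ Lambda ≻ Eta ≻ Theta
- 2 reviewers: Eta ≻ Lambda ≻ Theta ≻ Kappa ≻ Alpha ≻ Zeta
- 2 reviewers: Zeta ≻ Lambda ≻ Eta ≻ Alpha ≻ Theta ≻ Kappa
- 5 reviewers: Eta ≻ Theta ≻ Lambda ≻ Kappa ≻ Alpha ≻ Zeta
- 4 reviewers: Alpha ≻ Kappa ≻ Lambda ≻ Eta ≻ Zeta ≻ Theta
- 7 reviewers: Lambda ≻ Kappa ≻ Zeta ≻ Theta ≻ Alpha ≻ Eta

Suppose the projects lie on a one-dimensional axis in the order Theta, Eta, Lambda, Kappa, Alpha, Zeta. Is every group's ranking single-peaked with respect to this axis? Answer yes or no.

no

Axis positions: Theta=1, Eta=2, Lambda=3, Kappa=4, Alpha=5, Zeta=6.
Group 1: ranking walks positions 4-6-5-3-2-1; Zeta is ranked above Alpha even though Alpha lies between Zeta and the peak Kappa on the axis — preferences dip and rise again. Not single-peaked.
Group 2 (peak Zeta at position 6): ranking walks positions 6-5-4-3-2-1, expanding outward from the peak — single-peaked.
Group 3 (peak Eta at position 2): ranking walks positions 2-3-1-4-5-6, expanding outward from the peak — single-peaked.
Group 4: ranking walks positions 6-3-2-5-1-4; Lambda is ranked above Alpha even though Alpha lies between Lambda and the peak Zeta on the axis — preferences dip and rise again. Not single-peaked.
Group 5 (peak Eta at position 2): ranking walks positions 2-1-3-4-5-6, expanding outward from the peak — single-peaked.
Group 6 (peak Alpha at position 5): ranking walks positions 5-4-3-2-6-1, expanding outward from the peak — single-peaked.
Group 7: ranking walks positions 3-4-6-1-5-2; Zeta is ranked above Alpha even though Alpha lies between Zeta and the peak Lambda on the axis — preferences dip and rise again. Not single-peaked.
Group 1 violates single-peakedness, so the profile is not single-peaked on this axis.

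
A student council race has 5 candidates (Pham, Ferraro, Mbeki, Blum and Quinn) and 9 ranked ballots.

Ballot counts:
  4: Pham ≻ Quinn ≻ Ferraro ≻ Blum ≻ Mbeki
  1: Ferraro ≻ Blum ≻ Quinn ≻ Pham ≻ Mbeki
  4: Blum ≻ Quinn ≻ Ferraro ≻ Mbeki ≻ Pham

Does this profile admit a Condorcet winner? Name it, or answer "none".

none

Head-to-head results (9 voters):
Pham vs Ferraro: 4 for Pham, 5 for Ferraro — Ferraro by 5–4.
Pham vs Mbeki: 5 to 4, Pham.
Pham vs Blum: Blum, 5–4.
Pham vs Quinn: 4 for Pham, 5 for Quinn — Quinn by 5–4.
Ferraro vs Mbeki: 4+1+4 = 9 for Ferraro, 0 for Mbeki — Ferraro by 9–0.
Ferraro–Blum: Ferraro 5–4.
Ferraro vs Quinn: Ferraro is ranked higher on 1 ballot, Quinn on 8. Quinn wins 8–1.
Mbeki vs Blum: Mbeki preferred on 0 ballots; Blum wins 9–0.
Mbeki vs Quinn: Quinn wins 9–0.
Blum vs Quinn: Blum wins 5–4.
Each candidate drops at least one matchup (Pham loses to Ferraro; Ferraro loses to Quinn; Mbeki loses to Pham; Blum loses to Ferraro; Quinn loses to Blum); the cycle Ferraro beats Blum beats Quinn beats Ferraro rules out a Condorcet winner.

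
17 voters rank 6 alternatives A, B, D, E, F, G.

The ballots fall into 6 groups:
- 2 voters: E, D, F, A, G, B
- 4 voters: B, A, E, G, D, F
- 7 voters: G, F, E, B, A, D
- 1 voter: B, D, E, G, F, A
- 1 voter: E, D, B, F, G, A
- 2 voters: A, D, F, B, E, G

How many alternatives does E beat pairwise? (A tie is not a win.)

E against each rival (17 voters):
E vs A: E wins 11–6.
E–B: E 10–7.
E–D: E 14–3.
E vs F: 8 to 9, F.
E–G: E 10–7.
E beats A, B, D, G; loses to F — 4 pairwise wins.

4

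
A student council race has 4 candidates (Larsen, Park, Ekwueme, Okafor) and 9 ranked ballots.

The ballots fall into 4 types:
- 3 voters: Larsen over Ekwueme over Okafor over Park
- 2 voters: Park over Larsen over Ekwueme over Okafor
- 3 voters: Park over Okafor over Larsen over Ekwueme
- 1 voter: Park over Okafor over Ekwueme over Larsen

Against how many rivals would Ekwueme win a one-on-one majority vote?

Ekwueme against each rival (9 voters):
Ekwueme–Larsen: Larsen 8–1.
Ekwueme vs Park: 3 to 6, Park.
Ekwueme vs Okafor: Ekwueme is ranked higher on 3+2 = 5 ballots, Okafor on 4. Ekwueme wins 5–4.
Ekwueme beats Okafor; loses to Larsen, Park — 1 pairwise win.

1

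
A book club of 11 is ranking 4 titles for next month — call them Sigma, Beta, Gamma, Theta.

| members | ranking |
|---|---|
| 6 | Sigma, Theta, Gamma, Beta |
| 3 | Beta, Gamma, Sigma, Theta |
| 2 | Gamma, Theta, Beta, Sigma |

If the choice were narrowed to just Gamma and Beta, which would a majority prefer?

Ballots ranking Gamma above Beta: 6 + 2 = 8.
Ballots ranking Beta above Gamma: 11 − 8 = 3.
Gamma wins the head-to-head 8–3.

Gamma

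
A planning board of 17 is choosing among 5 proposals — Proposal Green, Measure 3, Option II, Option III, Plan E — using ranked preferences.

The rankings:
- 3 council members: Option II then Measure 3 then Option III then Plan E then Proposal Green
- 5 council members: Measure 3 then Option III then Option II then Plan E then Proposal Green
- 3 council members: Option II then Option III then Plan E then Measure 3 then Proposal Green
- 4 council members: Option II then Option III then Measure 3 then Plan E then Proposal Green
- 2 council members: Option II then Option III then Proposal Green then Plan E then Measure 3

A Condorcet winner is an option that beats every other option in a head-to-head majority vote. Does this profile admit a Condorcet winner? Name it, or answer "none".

Check each pair by majority over 17 ballots:
Proposal Green vs Measure 3: 2 for Proposal Green, 15 for Measure 3 — Measure 3 by 15–2.
Proposal Green vs Option II: 0 to 17, Option II.
Proposal Green vs Option III: Proposal Green preferred on 0 ballots; Option III wins 17–0.
Proposal Green vs Plan E: Plan E wins 15–2.
Measure 3 vs Option II: Option II wins 12–5.
Measure 3 vs Option III: Measure 3 preferred on 3+5 = 8 ballots; Option III wins 9–8.
Measure 3 vs Plan E: 3+5+4 = 12 for Measure 3, 5 for Plan E — Measure 3 by 12–5.
Option II vs Option III: 3+3+4+2 = 12 for Option II, 5 for Option III — Option II by 12–5.
Option II vs Plan E: Option II preferred on 3+5+3+4+2 = 17 ballots; Option II wins 17–0.
Option III–Plan E: Option III 17–0.
Option II defeats every rival head-to-head and is the Condorcet winner.

Option II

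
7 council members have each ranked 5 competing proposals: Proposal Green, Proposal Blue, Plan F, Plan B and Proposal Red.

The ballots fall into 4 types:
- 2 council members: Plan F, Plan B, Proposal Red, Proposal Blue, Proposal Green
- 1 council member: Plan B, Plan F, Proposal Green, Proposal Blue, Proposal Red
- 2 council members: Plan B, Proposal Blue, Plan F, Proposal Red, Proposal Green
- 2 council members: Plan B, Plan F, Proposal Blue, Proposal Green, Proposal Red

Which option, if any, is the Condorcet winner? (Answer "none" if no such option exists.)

Plan B

Head-to-head results (7 council members):
Proposal Green vs Proposal Blue: Proposal Blue, 6–1.
Proposal Green–Plan F: Plan F 7–0.
Proposal Green vs Plan B: Plan B wins 7–0.
Proposal Green vs Proposal Red: Proposal Red wins 4–3.
Proposal Blue vs Plan F: Plan F, 5–2.
Proposal Blue vs Plan B: Plan B, 7–0.
Proposal Blue vs Proposal Red: Proposal Blue wins 5–2.
Plan F vs Plan B: Plan B wins 5–2.
Plan F vs Proposal Red: Plan F wins 7–0.
Plan B vs Proposal Red: Plan B, 7–0.
Plan B defeats every rival head-to-head and is the Condorcet winner.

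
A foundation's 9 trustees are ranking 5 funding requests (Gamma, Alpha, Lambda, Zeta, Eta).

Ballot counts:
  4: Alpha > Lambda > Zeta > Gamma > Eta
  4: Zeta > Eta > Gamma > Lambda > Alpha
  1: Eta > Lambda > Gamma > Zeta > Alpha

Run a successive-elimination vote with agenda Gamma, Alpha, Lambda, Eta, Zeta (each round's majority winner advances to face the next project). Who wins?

Zeta

Round 1: Gamma vs Alpha — 5–4, Gamma advances.
Round 2: Gamma vs Lambda — 4–5, Lambda advances.
Round 3: Lambda vs Eta — 4–5, Eta advances.
Round 4: Eta vs Zeta — 1–8, Zeta advances.
Zeta survives the agenda.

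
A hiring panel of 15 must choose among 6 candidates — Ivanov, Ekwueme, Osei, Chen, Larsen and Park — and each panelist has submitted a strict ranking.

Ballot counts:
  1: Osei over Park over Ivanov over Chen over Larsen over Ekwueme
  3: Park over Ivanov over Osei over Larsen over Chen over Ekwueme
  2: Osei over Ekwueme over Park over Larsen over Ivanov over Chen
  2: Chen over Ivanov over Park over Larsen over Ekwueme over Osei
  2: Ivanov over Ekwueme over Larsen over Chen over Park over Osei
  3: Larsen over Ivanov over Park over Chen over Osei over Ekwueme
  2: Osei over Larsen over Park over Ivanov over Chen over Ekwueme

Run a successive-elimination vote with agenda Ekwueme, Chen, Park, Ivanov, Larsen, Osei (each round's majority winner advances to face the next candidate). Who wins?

Round 1: Ekwueme vs Chen — 4–11, Chen advances.
Round 2: Chen vs Park — 4–11, Park advances.
Round 3: Park vs Ivanov — 8–7, Park advances.
Round 4: Park vs Larsen — 8–7, Park advances.
Round 5: Park vs Osei — 10–5, Park advances.
Park survives the agenda.

Park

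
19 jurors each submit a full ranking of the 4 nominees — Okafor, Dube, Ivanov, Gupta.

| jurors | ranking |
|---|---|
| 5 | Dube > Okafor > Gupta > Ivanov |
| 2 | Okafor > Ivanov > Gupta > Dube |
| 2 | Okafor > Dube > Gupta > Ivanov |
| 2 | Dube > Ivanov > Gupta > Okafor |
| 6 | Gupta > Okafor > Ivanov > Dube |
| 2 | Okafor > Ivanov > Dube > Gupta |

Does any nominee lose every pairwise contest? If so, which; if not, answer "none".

Pairwise majorities:
Okafor vs Dube: Okafor wins 12–7.
Okafor vs Ivanov: Okafor preferred on 5+2+2+6+2 = 17 ballots; Okafor wins 17–2.
Okafor vs Gupta: 5+2+2+2 = 11 for Okafor, 8 for Gupta — Okafor by 11–8.
Dube vs Ivanov: Dube preferred on 5+2+2 = 9 ballots; Ivanov wins 10–9.
Dube vs Gupta: Dube wins 11–8.
Ivanov vs Gupta: Gupta, 13–6.
Every nominee wins at least one matchup (Okafor beats Dube; Dube beats Gupta; Ivanov beats Dube; Gupta beats Ivanov), so there is no Condorcet loser.

none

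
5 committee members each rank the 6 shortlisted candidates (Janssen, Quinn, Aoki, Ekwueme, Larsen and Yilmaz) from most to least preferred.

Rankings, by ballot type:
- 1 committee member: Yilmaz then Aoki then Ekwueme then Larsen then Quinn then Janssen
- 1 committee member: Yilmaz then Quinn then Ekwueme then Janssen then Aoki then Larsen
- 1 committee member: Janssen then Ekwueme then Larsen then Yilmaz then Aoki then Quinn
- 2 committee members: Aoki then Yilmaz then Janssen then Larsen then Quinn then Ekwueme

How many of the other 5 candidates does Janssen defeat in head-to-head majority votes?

Janssen against each rival (5 committee members):
Janssen vs Quinn: Janssen, 3–2.
Janssen–Aoki: Aoki 3–2.
Janssen vs Ekwueme: 1+2 = 3 for Janssen, 2 for Ekwueme — Janssen by 3–2.
Janssen vs Larsen: Janssen preferred on 1+1+2 = 4 ballots; Janssen wins 4–1.
Janssen vs Yilmaz: 1 to 4, Yilmaz.
Janssen beats Quinn, Ekwueme, Larsen; loses to Aoki, Yilmaz — 3 pairwise wins.

3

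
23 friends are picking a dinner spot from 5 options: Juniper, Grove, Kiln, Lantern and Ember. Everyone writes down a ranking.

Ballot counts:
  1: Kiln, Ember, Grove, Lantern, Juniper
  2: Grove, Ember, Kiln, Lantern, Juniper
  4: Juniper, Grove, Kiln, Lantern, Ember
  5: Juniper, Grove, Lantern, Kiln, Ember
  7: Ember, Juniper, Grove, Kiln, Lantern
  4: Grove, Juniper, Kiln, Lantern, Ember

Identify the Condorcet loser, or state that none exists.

Head-to-head results (23 friends):
Juniper vs Grove: Juniper wins 16–7.
Juniper vs Kiln: Juniper, 20–3.
Juniper vs Lantern: Juniper, 20–3.
Juniper vs Ember: 4+5+4 = 13 for Juniper, 10 for Ember — Juniper by 13–10.
Grove–Kiln: Grove 22–1.
Grove vs Lantern: 1+2+4+5+7+4 = 23 for Grove, 0 for Lantern — Grove by 23–0.
Grove vs Ember: 15 to 8, Grove.
Kiln vs Lantern: Kiln, 18–5.
Kiln vs Ember: 14 to 9, Kiln.
Lantern vs Ember: Lantern is ranked higher on 4+5+4 = 13 ballots, Ember on 10. Lantern wins 13–10.
Only Ember has no wins; Ember is the Condorcet loser.

Ember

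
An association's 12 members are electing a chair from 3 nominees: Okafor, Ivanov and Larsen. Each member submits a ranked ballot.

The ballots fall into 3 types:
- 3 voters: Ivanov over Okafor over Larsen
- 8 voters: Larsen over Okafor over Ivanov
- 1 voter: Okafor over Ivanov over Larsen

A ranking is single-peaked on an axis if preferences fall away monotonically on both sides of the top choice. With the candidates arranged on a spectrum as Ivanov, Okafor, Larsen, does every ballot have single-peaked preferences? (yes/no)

yes

Axis positions: Ivanov=1, Okafor=2, Larsen=3.
Type 1 (peak Ivanov at position 1): ranking walks positions 1-2-3, expanding outward from the peak — single-peaked.
Type 2 (peak Larsen at position 3): ranking walks positions 3-2-1, expanding outward from the peak — single-peaked.
Type 3 (peak Okafor at position 2): ranking walks positions 2-1-3, expanding outward from the peak — single-peaked.
Every ranking is single-peaked on this axis.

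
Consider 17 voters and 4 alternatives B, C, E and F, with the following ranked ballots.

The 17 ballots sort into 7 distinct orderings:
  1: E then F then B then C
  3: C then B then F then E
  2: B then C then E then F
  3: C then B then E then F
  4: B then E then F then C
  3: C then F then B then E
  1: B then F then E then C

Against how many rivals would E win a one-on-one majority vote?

E against each rival (17 voters):
E vs B: 1 for E, 16 for B — B by 16–1.
E vs C: 1+4+1 = 6 for E, 11 for C — C by 11–6.
E–F: E 10–7.
E beats F; loses to B, C — 1 pairwise win.

1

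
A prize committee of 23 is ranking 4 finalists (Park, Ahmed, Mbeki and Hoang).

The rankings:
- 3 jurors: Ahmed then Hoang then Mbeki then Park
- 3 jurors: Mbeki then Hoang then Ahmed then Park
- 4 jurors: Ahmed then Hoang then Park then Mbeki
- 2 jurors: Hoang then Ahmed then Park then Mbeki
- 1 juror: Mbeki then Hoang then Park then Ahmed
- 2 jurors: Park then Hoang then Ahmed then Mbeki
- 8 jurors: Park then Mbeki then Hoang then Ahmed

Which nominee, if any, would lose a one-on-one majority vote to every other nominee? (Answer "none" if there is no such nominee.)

Pairwise majorities:
Park vs Ahmed: Ahmed wins 12–11.
Park vs Mbeki: 16 to 7, Park.
Park vs Hoang: Hoang, 13–10.
Ahmed vs Mbeki: Mbeki wins 12–11.
Ahmed vs Hoang: Hoang wins 16–7.
Mbeki–Hoang: Mbeki 12–11.
Each nominee has at least one pairwise win (Park beats Mbeki; Ahmed beats Park; Mbeki beats Ahmed; Hoang beats Park) — no Condorcet loser.

none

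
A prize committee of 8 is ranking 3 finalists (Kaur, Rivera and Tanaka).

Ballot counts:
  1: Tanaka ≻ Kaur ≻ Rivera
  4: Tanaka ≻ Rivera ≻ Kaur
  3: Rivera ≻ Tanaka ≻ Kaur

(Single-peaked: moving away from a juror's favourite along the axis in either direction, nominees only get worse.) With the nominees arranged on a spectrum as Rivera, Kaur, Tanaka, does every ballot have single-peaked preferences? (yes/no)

Axis positions: Rivera=1, Kaur=2, Tanaka=3.
Bloc 1 (peak Tanaka at position 3): ranking walks positions 3-2-1, expanding outward from the peak — single-peaked.
Bloc 2: ranking walks positions 3-1-2; Rivera is ranked above Kaur even though Kaur lies between Rivera and the peak Tanaka on the axis — preferences dip and rise again. Not single-peaked.
Bloc 3: ranking walks positions 1-3-2; Tanaka is ranked above Kaur even though Kaur lies between Tanaka and the peak Rivera on the axis — preferences dip and rise again. Not single-peaked.
Bloc 2 violates single-peakedness, so the profile is not single-peaked on this axis.

no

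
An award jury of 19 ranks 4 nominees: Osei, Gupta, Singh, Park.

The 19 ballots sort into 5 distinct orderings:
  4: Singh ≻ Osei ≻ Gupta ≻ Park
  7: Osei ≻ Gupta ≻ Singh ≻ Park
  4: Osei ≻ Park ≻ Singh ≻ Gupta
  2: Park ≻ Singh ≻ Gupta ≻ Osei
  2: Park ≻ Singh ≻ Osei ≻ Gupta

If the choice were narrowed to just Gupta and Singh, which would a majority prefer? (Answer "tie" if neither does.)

Ballots ranking Gupta above Singh: 7.
Ballots ranking Singh above Gupta: 19 − 7 = 12.
Singh wins the head-to-head 12–7.

Singh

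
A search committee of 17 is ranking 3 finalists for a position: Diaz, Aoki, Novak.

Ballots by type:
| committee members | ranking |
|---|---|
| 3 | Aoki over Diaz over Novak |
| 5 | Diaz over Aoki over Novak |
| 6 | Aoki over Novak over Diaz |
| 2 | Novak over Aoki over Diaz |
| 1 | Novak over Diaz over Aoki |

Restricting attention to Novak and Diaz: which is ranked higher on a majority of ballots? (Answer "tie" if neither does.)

Novak

Ballots ranking Novak above Diaz: 6 + 2 + 1 = 9.
Ballots ranking Diaz above Novak: 17 − 9 = 8.
Novak wins the head-to-head 9–8.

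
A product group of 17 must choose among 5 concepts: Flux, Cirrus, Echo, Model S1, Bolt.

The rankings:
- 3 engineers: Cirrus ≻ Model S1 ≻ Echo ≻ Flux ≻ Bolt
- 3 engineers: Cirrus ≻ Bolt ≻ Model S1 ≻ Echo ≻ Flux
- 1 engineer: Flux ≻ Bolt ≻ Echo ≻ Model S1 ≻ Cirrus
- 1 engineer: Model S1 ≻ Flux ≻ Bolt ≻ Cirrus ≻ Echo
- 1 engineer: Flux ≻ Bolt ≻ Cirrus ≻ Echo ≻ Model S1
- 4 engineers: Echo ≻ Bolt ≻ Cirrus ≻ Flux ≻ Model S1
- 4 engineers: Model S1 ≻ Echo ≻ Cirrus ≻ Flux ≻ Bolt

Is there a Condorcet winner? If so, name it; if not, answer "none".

Pairwise majorities:
Flux vs Cirrus: 3 to 14, Cirrus.
Flux vs Echo: 3 to 14, Echo.
Flux vs Model S1: 1+1+4 = 6 for Flux, 11 for Model S1 — Model S1 by 11–6.
Flux vs Bolt: 3+1+1+1+4 = 10 for Flux, 7 for Bolt — Flux by 10–7.
Cirrus vs Echo: 8 to 9, Echo.
Cirrus vs Model S1: 11 to 6, Cirrus.
Cirrus vs Bolt: Cirrus preferred on 3+3+4 = 10 ballots; Cirrus wins 10–7.
Echo vs Model S1: 1+1+4 = 6 for Echo, 11 for Model S1 — Model S1 by 11–6.
Echo vs Bolt: 11 to 6, Echo.
Model S1 vs Bolt: 3+1+4 = 8 for Model S1, 9 for Bolt — Bolt by 9–8.
Every design loses at least once (Flux loses to Cirrus; Cirrus loses to Echo; Echo loses to Model S1; Model S1 loses to Cirrus; Bolt loses to Flux). The majority relation contains the cycle Flux > Bolt > Model S1 > Flux, so there is no Condorcet winner.

none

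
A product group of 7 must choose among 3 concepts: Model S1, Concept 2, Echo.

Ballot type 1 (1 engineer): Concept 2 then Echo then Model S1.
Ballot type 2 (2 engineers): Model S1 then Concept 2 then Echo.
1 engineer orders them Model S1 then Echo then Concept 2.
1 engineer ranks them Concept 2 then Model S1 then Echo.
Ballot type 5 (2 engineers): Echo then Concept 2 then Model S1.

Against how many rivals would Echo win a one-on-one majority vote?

Echo against each rival (7 engineers):
Echo vs Model S1: Model S1, 4–3.
Echo vs Concept 2: 3 to 4, Concept 2.
Echo beats no one; loses to Model S1, Concept 2 — 0 pairwise wins.

0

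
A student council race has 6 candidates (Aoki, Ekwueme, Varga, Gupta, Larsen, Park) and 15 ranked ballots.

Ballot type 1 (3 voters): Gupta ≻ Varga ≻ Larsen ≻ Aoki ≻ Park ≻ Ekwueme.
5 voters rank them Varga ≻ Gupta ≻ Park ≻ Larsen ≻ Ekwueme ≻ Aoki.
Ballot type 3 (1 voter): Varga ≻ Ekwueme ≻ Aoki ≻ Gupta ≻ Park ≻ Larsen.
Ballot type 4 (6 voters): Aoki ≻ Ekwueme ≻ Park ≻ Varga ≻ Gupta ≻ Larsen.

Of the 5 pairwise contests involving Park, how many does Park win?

Park against each rival (15 voters):
Park–Aoki: Aoki 10–5.
Park vs Ekwueme: 8 to 7, Park.
Park vs Varga: Varga, 9–6.
Park–Gupta: Gupta 9–6.
Park vs Larsen: Park, 12–3.
Park beats Ekwueme, Larsen; loses to Aoki, Varga, Gupta — 2 pairwise wins.

2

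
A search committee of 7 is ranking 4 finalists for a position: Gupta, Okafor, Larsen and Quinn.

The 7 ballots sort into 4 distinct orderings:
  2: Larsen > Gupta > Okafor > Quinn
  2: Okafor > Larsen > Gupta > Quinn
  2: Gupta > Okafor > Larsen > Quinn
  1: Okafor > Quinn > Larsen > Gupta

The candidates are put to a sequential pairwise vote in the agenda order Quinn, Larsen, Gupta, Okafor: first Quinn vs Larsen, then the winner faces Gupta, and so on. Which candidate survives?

Round 1: Quinn vs Larsen — 1–6, Larsen advances.
Round 2: Larsen vs Gupta — 5–2, Larsen advances.
Round 3: Larsen vs Okafor — 2–5, Okafor advances.
The agenda winner is Okafor.

Okafor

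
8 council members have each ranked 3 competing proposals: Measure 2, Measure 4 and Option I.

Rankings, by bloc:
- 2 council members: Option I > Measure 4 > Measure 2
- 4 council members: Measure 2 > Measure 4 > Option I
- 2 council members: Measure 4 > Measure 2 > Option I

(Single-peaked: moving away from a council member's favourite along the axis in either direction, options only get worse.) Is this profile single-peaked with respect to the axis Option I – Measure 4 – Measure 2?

Axis positions: Option I=1, Measure 4=2, Measure 2=3.
Bloc 1 (peak Option I at position 1): ranking walks positions 1-2-3, expanding outward from the peak — single-peaked.
Bloc 2 (peak Measure 2 at position 3): ranking walks positions 3-2-1, expanding outward from the peak — single-peaked.
Bloc 3 (peak Measure 4 at position 2): ranking walks positions 2-3-1, expanding outward from the peak — single-peaked.
Every ranking is single-peaked on this axis.

yes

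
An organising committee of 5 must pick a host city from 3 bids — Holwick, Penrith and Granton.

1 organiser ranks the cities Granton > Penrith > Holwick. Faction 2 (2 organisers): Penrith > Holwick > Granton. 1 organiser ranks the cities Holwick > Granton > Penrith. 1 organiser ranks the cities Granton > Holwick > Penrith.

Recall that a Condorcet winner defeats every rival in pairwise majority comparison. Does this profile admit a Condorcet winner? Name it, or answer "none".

none

Pairwise majorities:
Holwick vs Penrith: Holwick is ranked higher on 1+1 = 2 ballots, Penrith on 3. Penrith wins 3–2.
Holwick–Granton: Holwick 3–2.
Penrith vs Granton: 2 to 3, Granton.
Every city loses at least once (Holwick loses to Penrith; Penrith loses to Granton; Granton loses to Holwick). The majority relation contains the cycle Holwick → Granton → Penrith → Holwick, so there is no Condorcet winner.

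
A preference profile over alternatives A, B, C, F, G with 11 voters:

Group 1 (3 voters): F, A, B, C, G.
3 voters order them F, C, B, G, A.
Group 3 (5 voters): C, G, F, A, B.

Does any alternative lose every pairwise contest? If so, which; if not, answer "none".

Head-to-head results (11 voters):
A vs B: A, 8–3.
A vs C: C, 8–3.
A–F: F 11–0.
A vs G: G wins 8–3.
B vs C: C wins 8–3.
B–F: F 11–0.
B vs G: B is ranked higher on 3+3 = 6 ballots, G on 5. B wins 6–5.
C vs F: F wins 6–5.
C–G: C 11–0.
F vs G: F is ranked higher on 3+3 = 6 ballots, G on 5. F wins 6–5.
Every alternative wins at least one matchup (A beats B; B beats G; C beats A; F beats A; G beats A), so there is no Condorcet loser.

none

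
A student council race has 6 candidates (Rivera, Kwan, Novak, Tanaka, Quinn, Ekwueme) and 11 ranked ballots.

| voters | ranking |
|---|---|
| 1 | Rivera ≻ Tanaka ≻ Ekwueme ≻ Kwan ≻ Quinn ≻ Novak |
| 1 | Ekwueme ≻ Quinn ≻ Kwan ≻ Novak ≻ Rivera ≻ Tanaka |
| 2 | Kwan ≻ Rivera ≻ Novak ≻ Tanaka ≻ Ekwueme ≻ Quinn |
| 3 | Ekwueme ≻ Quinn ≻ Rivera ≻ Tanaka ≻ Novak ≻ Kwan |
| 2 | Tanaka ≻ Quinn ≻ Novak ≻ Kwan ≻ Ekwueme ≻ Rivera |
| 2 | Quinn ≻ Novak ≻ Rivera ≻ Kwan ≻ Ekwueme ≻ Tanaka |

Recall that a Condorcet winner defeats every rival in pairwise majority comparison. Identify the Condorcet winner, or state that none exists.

Check each pair by majority over 11 ballots:
Rivera vs Kwan: Rivera is ranked higher on 1+3+2 = 6 ballots, Kwan on 5. Rivera wins 6–5.
Rivera vs Novak: 1+2+3 = 6 for Rivera, 5 for Novak — Rivera by 6–5.
Rivera vs Tanaka: 9 to 2, Rivera.
Rivera vs Quinn: 3 to 8, Quinn.
Rivera vs Ekwueme: Rivera preferred on 1+2+2 = 5 ballots; Ekwueme wins 6–5.
Kwan vs Novak: Kwan preferred on 1+1+2 = 4 ballots; Novak wins 7–4.
Kwan vs Tanaka: 5 to 6, Tanaka.
Kwan vs Quinn: 1+2 = 3 for Kwan, 8 for Quinn — Quinn by 8–3.
Kwan vs Ekwueme: 2+2+2 = 6 for Kwan, 5 for Ekwueme — Kwan by 6–5.
Novak vs Tanaka: 5 to 6, Tanaka.
Novak vs Quinn: 2 for Novak, 9 for Quinn — Quinn by 9–2.
Novak vs Ekwueme: Novak is ranked higher on 2+2+2 = 6 ballots, Ekwueme on 5. Novak wins 6–5.
Tanaka vs Quinn: 1+2+2 = 5 for Tanaka, 6 for Quinn — Quinn by 6–5.
Tanaka vs Ekwueme: Tanaka preferred on 1+2+2 = 5 ballots; Ekwueme wins 6–5.
Quinn vs Ekwueme: Quinn preferred on 2+2 = 4 ballots; Ekwueme wins 7–4.
Each candidate drops at least one matchup (Rivera loses to Quinn; Kwan loses to Rivera; Novak loses to Rivera; Tanaka loses to Rivera; Quinn loses to Ekwueme; Ekwueme loses to Kwan); the cycle Rivera > Kwan > Ekwueme > Rivera rules out a Condorcet winner.

none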